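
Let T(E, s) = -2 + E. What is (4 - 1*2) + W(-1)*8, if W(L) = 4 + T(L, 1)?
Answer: 10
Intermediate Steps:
W(L) = 2 + L (W(L) = 4 + (-2 + L) = 2 + L)
(4 - 1*2) + W(-1)*8 = (4 - 1*2) + (2 - 1)*8 = (4 - 2) + 1*8 = 2 + 8 = 10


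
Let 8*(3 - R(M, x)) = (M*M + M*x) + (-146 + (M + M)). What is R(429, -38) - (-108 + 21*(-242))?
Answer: -126907/8 ≈ -15863.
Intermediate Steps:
R(M, x) = 85/4 - M/4 - M²/8 - M*x/8 (R(M, x) = 3 - ((M*M + M*x) + (-146 + (M + M)))/8 = 3 - ((M² + M*x) + (-146 + 2*M))/8 = 3 - (-146 + M² + 2*M + M*x)/8 = 3 + (73/4 - M/4 - M²/8 - M*x/8) = 85/4 - M/4 - M²/8 - M*x/8)
R(429, -38) - (-108 + 21*(-242)) = (85/4 - ¼*429 - ⅛*429² - ⅛*429*(-38)) - (-108 + 21*(-242)) = (85/4 - 429/4 - ⅛*184041 + 8151/4) - (-108 - 5082) = (85/4 - 429/4 - 184041/8 + 8151/4) - 1*(-5190) = -168427/8 + 5190 = -126907/8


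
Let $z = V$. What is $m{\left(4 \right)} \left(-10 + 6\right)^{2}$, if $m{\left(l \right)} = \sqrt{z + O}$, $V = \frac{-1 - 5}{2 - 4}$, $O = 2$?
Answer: $16 \sqrt{5} \approx 35.777$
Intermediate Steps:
$V = 3$ ($V = - \frac{6}{-2} = \left(-6\right) \left(- \frac{1}{2}\right) = 3$)
$z = 3$
$m{\left(l \right)} = \sqrt{5}$ ($m{\left(l \right)} = \sqrt{3 + 2} = \sqrt{5}$)
$m{\left(4 \right)} \left(-10 + 6\right)^{2} = \sqrt{5} \left(-10 + 6\right)^{2} = \sqrt{5} \left(-4\right)^{2} = \sqrt{5} \cdot 16 = 16 \sqrt{5}$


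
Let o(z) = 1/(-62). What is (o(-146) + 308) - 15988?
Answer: -972161/62 ≈ -15680.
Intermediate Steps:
o(z) = -1/62
(o(-146) + 308) - 15988 = (-1/62 + 308) - 15988 = 19095/62 - 15988 = -972161/62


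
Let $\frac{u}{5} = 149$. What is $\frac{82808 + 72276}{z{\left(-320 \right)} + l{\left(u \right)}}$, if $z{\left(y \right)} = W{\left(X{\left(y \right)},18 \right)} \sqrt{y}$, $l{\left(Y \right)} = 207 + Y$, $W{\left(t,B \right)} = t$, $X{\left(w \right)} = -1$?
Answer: $\frac{4613749}{28332} + \frac{38771 i \sqrt{5}}{28332} \approx 162.85 + 3.06 i$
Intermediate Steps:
$u = 745$ ($u = 5 \cdot 149 = 745$)
$z{\left(y \right)} = - \sqrt{y}$
$\frac{82808 + 72276}{z{\left(-320 \right)} + l{\left(u \right)}} = \frac{82808 + 72276}{- \sqrt{-320} + \left(207 + 745\right)} = \frac{155084}{- 8 i \sqrt{5} + 952} = \frac{155084}{952 - 8 i \sqrt{5}}$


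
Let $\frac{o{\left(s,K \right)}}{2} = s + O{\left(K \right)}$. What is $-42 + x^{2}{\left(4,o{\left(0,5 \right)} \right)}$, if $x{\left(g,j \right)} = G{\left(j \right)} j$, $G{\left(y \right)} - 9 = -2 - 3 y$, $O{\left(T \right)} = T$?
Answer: $52858$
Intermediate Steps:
$o{\left(s,K \right)} = 2 K + 2 s$ ($o{\left(s,K \right)} = 2 \left(s + K\right) = 2 \left(K + s\right) = 2 K + 2 s$)
$G{\left(y \right)} = 7 - 3 y$ ($G{\left(y \right)} = 9 - \left(2 + 3 y\right) = 7 - 3 y$)
$x{\left(g,j \right)} = j \left(7 - 3 j\right)$ ($x{\left(g,j \right)} = \left(7 - 3 j\right) j = j \left(7 - 3 j\right)$)
$-42 + x^{2}{\left(4,o{\left(0,5 \right)} \right)} = -42 + \left(\left(2 \cdot 5 + 2 \cdot 0\right) \left(7 - 3 \left(2 \cdot 5 + 2 \cdot 0\right)\right)\right)^{2} = -42 + \left(\left(10 + 0\right) \left(7 - 3 \left(10 + 0\right)\right)\right)^{2} = -42 + \left(10 \left(7 - 30\right)\right)^{2} = -42 + \left(10 \left(-23\right)\right)^{2} = -42 + \left(-230\right)^{2} = -42 + 52900 = 52858$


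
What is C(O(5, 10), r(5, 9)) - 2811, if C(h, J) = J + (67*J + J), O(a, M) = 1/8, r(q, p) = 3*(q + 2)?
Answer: -1362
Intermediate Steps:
r(q, p) = 6 + 3*q (r(q, p) = 3*(2 + q) = 6 + 3*q)
O(a, M) = 1/8
C(h, J) = 69*J (C(h, J) = J + 68*J = 69*J)
C(O(5, 10), r(5, 9)) - 2811 = 69*(6 + 3*5) - 2811 = 69*(6 + 15) - 2811 = 69*21 - 2811 = 1449 - 2811 = -1362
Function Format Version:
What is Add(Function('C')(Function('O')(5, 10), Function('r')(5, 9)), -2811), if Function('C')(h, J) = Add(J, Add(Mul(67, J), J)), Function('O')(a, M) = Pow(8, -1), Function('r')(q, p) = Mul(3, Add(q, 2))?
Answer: -1362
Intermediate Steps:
Function('r')(q, p) = Add(6, Mul(3, q)) (Function('r')(q, p) = Mul(3, Add(2, q)) = Add(6, Mul(3, q)))
Function('O')(a, M) = Rational(1, 8)
Function('C')(h, J) = Mul(69, J) (Function('C')(h, J) = Add(J, Mul(68, J)) = Mul(69, J))
Add(Function('C')(Function('O')(5, 10), Function('r')(5, 9)), -2811) = Add(Mul(69, Add(6, Mul(3, 5))), -2811) = Add(Mul(69, Add(6, 15)), -2811) = Add(Mul(69, 21), -2811) = Add(1449, -2811) = -1362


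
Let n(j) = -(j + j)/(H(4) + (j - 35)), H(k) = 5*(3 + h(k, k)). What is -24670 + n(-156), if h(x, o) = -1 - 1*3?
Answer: -1208908/49 ≈ -24672.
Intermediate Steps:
h(x, o) = -4 (h(x, o) = -1 - 3 = -4)
H(k) = -5 (H(k) = 5*(3 - 4) = 5*(-1) = -5)
n(j) = -2*j/(-40 + j) (n(j) = -(j + j)/(-5 + (j - 35)) = -2*j/(-5 + (-35 + j)) = -2*j/(-40 + j))
-24670 + n(-156) = -24670 - 2*(-156)/(-40 - 156) = -24670 - 2*(-156)/(-196) = -24670 - 2*(-156)*(-1/196) = -24670 - 78/49 = -1208908/49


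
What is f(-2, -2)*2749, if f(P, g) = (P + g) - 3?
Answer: -19243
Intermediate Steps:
f(P, g) = -3 + P + g
f(-2, -2)*2749 = (-3 - 2 - 2)*2749 = -7*2749 = -19243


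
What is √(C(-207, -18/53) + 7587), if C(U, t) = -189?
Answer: 3*√822 ≈ 86.012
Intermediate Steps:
√(C(-207, -18/53) + 7587) = √(-189 + 7587) = √7398 = 3*√822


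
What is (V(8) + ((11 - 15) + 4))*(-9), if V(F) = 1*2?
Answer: -18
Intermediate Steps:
V(F) = 2
(V(8) + ((11 - 15) + 4))*(-9) = (2 + ((11 - 15) + 4))*(-9) = (2 + (-4 + 4))*(-9) = (2 + 0)*(-9) = 2*(-9) = -18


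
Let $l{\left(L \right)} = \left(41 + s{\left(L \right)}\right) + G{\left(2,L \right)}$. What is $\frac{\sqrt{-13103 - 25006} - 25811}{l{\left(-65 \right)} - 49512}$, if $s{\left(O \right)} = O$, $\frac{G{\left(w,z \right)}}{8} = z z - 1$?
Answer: $\frac{25811}{15744} - \frac{i \sqrt{38109}}{15744} \approx 1.6394 - 0.012399 i$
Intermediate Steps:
$G{\left(w,z \right)} = -8 + 8 z^{2}$ ($G{\left(w,z \right)} = 8 \left(z z - 1\right) = 8 \left(z^{2} - 1\right) = 8 \left(-1 + z^{2}\right) = -8 + 8 z^{2}$)
$l{\left(L \right)} = 33 + L + 8 L^{2}$ ($l{\left(L \right)} = \left(41 + L\right) + \left(-8 + 8 L^{2}\right) = 33 + L + 8 L^{2}$)
$\frac{\sqrt{-13103 - 25006} - 25811}{l{\left(-65 \right)} - 49512} = \frac{\sqrt{-13103 - 25006} - 25811}{\left(33 - 65 + 8 \left(-65\right)^{2}\right) - 49512} = \frac{\sqrt{-38109} - 25811}{\left(33 - 65 + 8 \cdot 4225\right) - 49512} = \frac{i \sqrt{38109} - 25811}{\left(33 - 65 + 33800\right) - 49512} = \frac{-25811 + i \sqrt{38109}}{33768 - 49512} = \frac{-25811 + i \sqrt{38109}}{-15744} = \left(-25811 + i \sqrt{38109}\right) \left(- \frac{1}{15744}\right) = \frac{25811}{15744} - \frac{i \sqrt{38109}}{15744}$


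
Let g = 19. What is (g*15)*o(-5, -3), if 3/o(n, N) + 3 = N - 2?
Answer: -855/8 ≈ -106.88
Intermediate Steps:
o(n, N) = 3/(-5 + N) (o(n, N) = 3/(-3 + (N - 2)) = 3/(-3 + (-2 + N)) = 3/(-5 + N))
(g*15)*o(-5, -3) = (19*15)*(3/(-5 - 3)) = 285*(3/(-8)) = 285*(3*(-⅛)) = 285*(-3/8) = -855/8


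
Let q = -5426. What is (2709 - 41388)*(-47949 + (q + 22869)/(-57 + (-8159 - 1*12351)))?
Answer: 38144631281154/20567 ≈ 1.8547e+9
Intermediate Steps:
(2709 - 41388)*(-47949 + (q + 22869)/(-57 + (-8159 - 1*12351))) = (2709 - 41388)*(-47949 + (-5426 + 22869)/(-57 + (-8159 - 1*12351))) = -38679*(-47949 + 17443/(-57 + (-8159 - 12351))) = -38679*(-47949 + 17443/(-57 - 20510)) = -38679*(-47949 + 17443/(-20567)) = -38679*(-47949 + 17443*(-1/20567)) = -38679*(-47949 - 17443/20567) = -38679*(-986184526/20567) = 38144631281154/20567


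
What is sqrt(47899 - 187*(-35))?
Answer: 2*sqrt(13611) ≈ 233.33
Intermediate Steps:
sqrt(47899 - 187*(-35)) = sqrt(47899 + 6545) = sqrt(54444) = 2*sqrt(13611)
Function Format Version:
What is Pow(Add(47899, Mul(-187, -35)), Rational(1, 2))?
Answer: Mul(2, Pow(13611, Rational(1, 2))) ≈ 233.33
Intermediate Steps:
Pow(Add(47899, Mul(-187, -35)), Rational(1, 2)) = Pow(Add(47899, 6545), Rational(1, 2)) = Pow(54444, Rational(1, 2)) = Mul(2, Pow(13611, Rational(1, 2)))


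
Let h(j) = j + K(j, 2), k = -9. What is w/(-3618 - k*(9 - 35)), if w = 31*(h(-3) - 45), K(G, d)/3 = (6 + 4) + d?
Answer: 31/321 ≈ 0.096573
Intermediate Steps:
K(G, d) = 30 + 3*d (K(G, d) = 3*((6 + 4) + d) = 3*(10 + d) = 30 + 3*d)
h(j) = 36 + j (h(j) = j + (30 + 3*2) = j + (30 + 6) = j + 36 = 36 + j)
w = -372 (w = 31*((36 - 3) - 45) = 31*(33 - 45) = 31*(-12) = -372)
w/(-3618 - k*(9 - 35)) = -372/(-3618 - (-9)*(9 - 35)) = -372/(-3618 - (-9)*(-26)) = -372/(-3618 - 1*234) = -372/(-3618 - 234) = -372/(-3852) = -372*(-1/3852) = 31/321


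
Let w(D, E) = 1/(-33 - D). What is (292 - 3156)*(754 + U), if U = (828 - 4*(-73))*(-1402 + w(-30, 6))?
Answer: 13488231392/3 ≈ 4.4961e+9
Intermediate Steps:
U = -4711840/3 (U = (828 - 4*(-73))*(-1402 - 1/(33 - 30)) = (828 + 292)*(-1402 - 1/3) = 1120*(-1402 - 1*⅓) = 1120*(-1402 - ⅓) = 1120*(-4207/3) = -4711840/3 ≈ -1.5706e+6)
(292 - 3156)*(754 + U) = (292 - 3156)*(754 - 4711840/3) = -2864*(-4709578/3) = 13488231392/3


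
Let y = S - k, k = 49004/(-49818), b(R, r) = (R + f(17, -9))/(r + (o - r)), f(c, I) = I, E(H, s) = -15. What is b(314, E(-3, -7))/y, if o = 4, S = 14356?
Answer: 7597245/1430472424 ≈ 0.0053110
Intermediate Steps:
b(R, r) = -9/4 + R/4 (b(R, r) = (R - 9)/(r + (4 - r)) = (-9 + R)/4 = (-9 + R)*(¼) = -9/4 + R/4)
k = -24502/24909 (k = 49004*(-1/49818) = -24502/24909 ≈ -0.98366)
y = 357618106/24909 (y = 14356 - 1*(-24502/24909) = 14356 + 24502/24909 = 357618106/24909 ≈ 14357.)
b(314, E(-3, -7))/y = (-9/4 + (¼)*314)/(357618106/24909) = (-9/4 + 157/2)*(24909/357618106) = (305/4)*(24909/357618106) = 7597245/1430472424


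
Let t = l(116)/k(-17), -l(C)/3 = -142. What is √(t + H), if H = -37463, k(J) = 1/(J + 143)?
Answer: √16213 ≈ 127.33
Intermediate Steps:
k(J) = 1/(143 + J)
l(C) = 426 (l(C) = -3*(-142) = 426)
t = 53676 (t = 426/(1/(143 - 17)) = 426/(1/126) = 426*126 = 53676)
√(t + H) = √(53676 - 37463) = √16213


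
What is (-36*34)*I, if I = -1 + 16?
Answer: -18360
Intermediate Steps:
I = 15
(-36*34)*I = -36*34*15 = -1224*15 = -18360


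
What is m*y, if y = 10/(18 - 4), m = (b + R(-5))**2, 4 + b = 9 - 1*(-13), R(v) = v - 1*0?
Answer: 845/7 ≈ 120.71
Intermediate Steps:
R(v) = v (R(v) = v + 0 = v)
b = 18 (b = -4 + (9 - 1*(-13)) = -4 + (9 + 13) = -4 + 22 = 18)
m = 169 (m = (18 - 5)**2 = 13**2 = 169)
y = 5/7 (y = 10/14 = 10*(1/14) = 5/7 ≈ 0.71429)
m*y = 169*(5/7) = 845/7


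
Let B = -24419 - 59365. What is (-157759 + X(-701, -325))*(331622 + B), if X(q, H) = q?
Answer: -39272409480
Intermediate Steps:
B = -83784
(-157759 + X(-701, -325))*(331622 + B) = (-157759 - 701)*(331622 - 83784) = -158460*247838 = -39272409480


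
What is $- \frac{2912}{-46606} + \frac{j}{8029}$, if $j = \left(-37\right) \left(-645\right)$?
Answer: $\frac{2192341}{722393} \approx 3.0348$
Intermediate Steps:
$j = 23865$
$- \frac{2912}{-46606} + \frac{j}{8029} = - \frac{2912}{-46606} + \frac{23865}{8029} = \left(-2912\right) \left(- \frac{1}{46606}\right) + 23865 \cdot \frac{1}{8029} = \frac{208}{3329} + \frac{645}{217} = \frac{2192341}{722393}$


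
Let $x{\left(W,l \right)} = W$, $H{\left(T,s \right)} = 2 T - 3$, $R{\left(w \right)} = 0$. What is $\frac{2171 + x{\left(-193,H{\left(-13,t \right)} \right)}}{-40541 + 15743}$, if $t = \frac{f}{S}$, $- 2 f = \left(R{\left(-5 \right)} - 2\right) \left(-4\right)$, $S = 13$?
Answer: $- \frac{989}{12399} \approx -0.079764$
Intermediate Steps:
$f = -4$ ($f = - \frac{\left(0 - 2\right) \left(-4\right)}{2} = - \frac{\left(-2\right) \left(-4\right)}{2} = \left(- \frac{1}{2}\right) 8 = -4$)
$t = - \frac{4}{13} \approx -0.30769$
$H{\left(T,s \right)} = -3 + 2 T$
$\frac{2171 + x{\left(-193,H{\left(-13,t \right)} \right)}}{-40541 + 15743} = \frac{2171 - 193}{-40541 + 15743} = \frac{1978}{-24798} = 1978 \left(- \frac{1}{24798}\right) = - \frac{989}{12399}$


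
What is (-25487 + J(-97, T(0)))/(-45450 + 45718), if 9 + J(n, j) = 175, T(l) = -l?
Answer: -25321/268 ≈ -94.481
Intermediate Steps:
J(n, j) = 166 (J(n, j) = -9 + 175 = 166)
(-25487 + J(-97, T(0)))/(-45450 + 45718) = (-25487 + 166)/(-45450 + 45718) = -25321/268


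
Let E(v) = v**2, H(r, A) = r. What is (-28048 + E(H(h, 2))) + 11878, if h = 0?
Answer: -16170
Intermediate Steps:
(-28048 + E(H(h, 2))) + 11878 = (-28048 + 0**2) + 11878 = (-28048 + 0) + 11878 = -28048 + 11878 = -16170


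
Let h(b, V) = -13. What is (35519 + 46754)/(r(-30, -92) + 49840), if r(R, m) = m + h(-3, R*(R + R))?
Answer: 2837/1715 ≈ 1.6542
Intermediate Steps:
r(R, m) = -13 + m (r(R, m) = m - 13 = -13 + m)
(35519 + 46754)/(r(-30, -92) + 49840) = (35519 + 46754)/((-13 - 92) + 49840) = 82273/(-105 + 49840) = 82273/49735 = 82273*(1/49735) = 2837/1715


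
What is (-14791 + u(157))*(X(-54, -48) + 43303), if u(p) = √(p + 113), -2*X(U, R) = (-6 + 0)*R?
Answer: -638364769 + 129477*√30 ≈ -6.3766e+8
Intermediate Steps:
X(U, R) = 3*R (X(U, R) = -(-6 + 0)*R/2 = -(-3)*R = 3*R)
u(p) = √(113 + p)
(-14791 + u(157))*(X(-54, -48) + 43303) = (-14791 + √(113 + 157))*(3*(-48) + 43303) = (-14791 + √270)*(-144 + 43303) = (-14791 + 3*√30)*43159 = -638364769 + 129477*√30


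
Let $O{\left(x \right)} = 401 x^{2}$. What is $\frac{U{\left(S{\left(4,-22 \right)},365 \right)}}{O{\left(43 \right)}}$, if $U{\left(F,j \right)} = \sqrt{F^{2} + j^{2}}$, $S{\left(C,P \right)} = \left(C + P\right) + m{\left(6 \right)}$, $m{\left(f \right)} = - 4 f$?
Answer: $\frac{\sqrt{134989}}{741449} \approx 0.00049553$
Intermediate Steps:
$S{\left(C,P \right)} = -24 + C + P$ ($S{\left(C,P \right)} = \left(C + P\right) - 24 = -24 + C + P$)
$\frac{U{\left(S{\left(4,-22 \right)},365 \right)}}{O{\left(43 \right)}} = \frac{\sqrt{\left(-24 + 4 - 22\right)^{2} + 365^{2}}}{401 \cdot 43^{2}} = \frac{\sqrt{\left(-42\right)^{2} + 133225}}{401 \cdot 1849} = \frac{\sqrt{1764 + 133225}}{741449} = \sqrt{134989} \cdot \frac{1}{741449} = \frac{\sqrt{134989}}{741449}$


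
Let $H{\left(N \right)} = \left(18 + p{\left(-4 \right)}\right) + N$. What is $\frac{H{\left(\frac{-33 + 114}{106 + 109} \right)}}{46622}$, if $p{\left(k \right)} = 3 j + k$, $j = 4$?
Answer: $\frac{5671}{10023730} \approx 0.00056576$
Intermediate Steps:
$p{\left(k \right)} = 12 + k$ ($p{\left(k \right)} = 3 \cdot 4 + k = 12 + k$)
$H{\left(N \right)} = 26 + N$ ($H{\left(N \right)} = \left(18 + \left(12 - 4\right)\right) + N = \left(18 + 8\right) + N = 26 + N$)
$\frac{H{\left(\frac{-33 + 114}{106 + 109} \right)}}{46622} = \frac{26 + \frac{-33 + 114}{106 + 109}}{46622} = \left(26 + \frac{81}{215}\right) \frac{1}{46622} = \frac{5671}{215} \cdot \frac{1}{46622} = \frac{5671}{10023730}$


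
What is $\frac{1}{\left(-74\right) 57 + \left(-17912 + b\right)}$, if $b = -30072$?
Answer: $- \frac{1}{52202} \approx -1.9156 \cdot 10^{-5}$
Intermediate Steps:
$\frac{1}{\left(-74\right) 57 + \left(-17912 + b\right)} = \frac{1}{\left(-74\right) 57 - 47984} = \frac{1}{-4218 - 47984} = \frac{1}{-52202} = - \frac{1}{52202}$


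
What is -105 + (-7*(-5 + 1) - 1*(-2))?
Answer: -75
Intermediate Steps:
-105 + (-7*(-5 + 1) - 1*(-2)) = -105 + (-7*(-4) + 2) = -105 + (28 + 2) = -105 + 30 = -75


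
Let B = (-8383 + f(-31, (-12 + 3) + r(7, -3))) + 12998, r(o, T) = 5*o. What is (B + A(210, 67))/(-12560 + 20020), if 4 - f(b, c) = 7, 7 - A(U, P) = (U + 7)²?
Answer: -4247/746 ≈ -5.6930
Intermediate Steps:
A(U, P) = 7 - (7 + U)² (A(U, P) = 7 - (U + 7)² = 7 - (7 + U)²)
f(b, c) = -3 (f(b, c) = 4 - 1*7 = 4 - 7 = -3)
B = 4612 (B = (-8383 - 3) + 12998 = -8386 + 12998 = 4612)
(B + A(210, 67))/(-12560 + 20020) = (4612 + (7 - (7 + 210)²))/(-12560 + 20020) = (4612 + (7 - 1*217²))/7460 = (4612 + (7 - 1*47089))*(1/7460) = (4612 + (7 - 47089))*(1/7460) = (4612 - 47082)*(1/7460) = -42470*1/7460 = -4247/746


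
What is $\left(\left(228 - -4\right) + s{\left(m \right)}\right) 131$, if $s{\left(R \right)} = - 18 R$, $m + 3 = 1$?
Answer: $35108$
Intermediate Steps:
$m = -2$ ($m = -3 + 1 = -2$)
$\left(\left(228 - -4\right) + s{\left(m \right)}\right) 131 = \left(\left(228 - -4\right) - -36\right) 131 = \left(\left(228 + 4\right) + 36\right) 131 = \left(232 + 36\right) 131 = 268 \cdot 131 = 35108$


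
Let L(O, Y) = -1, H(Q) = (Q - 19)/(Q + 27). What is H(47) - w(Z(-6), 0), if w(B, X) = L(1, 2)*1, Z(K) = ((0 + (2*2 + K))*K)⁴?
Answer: 51/37 ≈ 1.3784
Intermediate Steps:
H(Q) = (-19 + Q)/(27 + Q)
Z(K) = K⁴*(4 + K)⁴ (Z(K) = ((0 + (4 + K))*K)⁴ = ((4 + K)*K)⁴ = (K*(4 + K))⁴ = K⁴*(4 + K)⁴)
w(B, X) = -1 (w(B, X) = -1*1 = -1)
H(47) - w(Z(-6), 0) = (-19 + 47)/(27 + 47) - 1*(-1) = 28/74 + 1 = (1/74)*28 + 1 = 14/37 + 1 = 51/37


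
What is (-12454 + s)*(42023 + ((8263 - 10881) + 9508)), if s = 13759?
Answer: 63831465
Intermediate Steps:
(-12454 + s)*(42023 + ((8263 - 10881) + 9508)) = (-12454 + 13759)*(42023 + ((8263 - 10881) + 9508)) = 1305*(42023 + (-2618 + 9508)) = 1305*(42023 + 6890) = 1305*48913 = 63831465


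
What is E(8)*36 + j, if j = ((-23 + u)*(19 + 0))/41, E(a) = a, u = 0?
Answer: 11371/41 ≈ 277.34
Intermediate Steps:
j = -437/41 (j = ((-23 + 0)*(19 + 0))/41 = -23*19*(1/41) = -437*1/41 = -437/41 ≈ -10.659)
E(8)*36 + j = 8*36 - 437/41 = 288 - 437/41 = 11371/41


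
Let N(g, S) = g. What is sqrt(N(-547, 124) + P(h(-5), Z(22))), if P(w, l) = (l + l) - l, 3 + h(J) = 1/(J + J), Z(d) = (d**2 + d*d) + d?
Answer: sqrt(443) ≈ 21.048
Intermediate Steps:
Z(d) = d + 2*d**2 (Z(d) = (d**2 + d**2) + d = 2*d**2 + d = d + 2*d**2)
h(J) = -3 + 1/(2*J) (h(J) = -3 + 1/(J + J) = -3 + 1/(2*J))
P(w, l) = l (P(w, l) = 2*l - l = l)
sqrt(N(-547, 124) + P(h(-5), Z(22))) = sqrt(-547 + 22*(1 + 2*22)) = sqrt(-547 + 22*(1 + 44)) = sqrt(-547 + 22*45) = sqrt(-547 + 990) = sqrt(443)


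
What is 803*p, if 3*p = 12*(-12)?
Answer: -38544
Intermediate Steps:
p = -48 (p = (12*(-12))/3 = (⅓)*(-144) = -48)
803*p = 803*(-48) = -38544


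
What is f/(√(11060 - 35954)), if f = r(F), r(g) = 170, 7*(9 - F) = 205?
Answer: -85*I*√2766/4149 ≈ -1.0775*I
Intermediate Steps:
F = -142/7 (F = 9 - ⅐*205 = 9 - 205/7 = -142/7 ≈ -20.286)
f = 170
f/(√(11060 - 35954)) = 170/(√(11060 - 35954)) = 170/(√(-24894)) = 170/((3*I*√2766)) = 170*(-I*√2766/8298) = -85*I*√2766/4149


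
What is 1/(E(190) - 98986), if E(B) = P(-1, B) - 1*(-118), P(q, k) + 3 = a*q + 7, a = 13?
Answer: -1/98877 ≈ -1.0114e-5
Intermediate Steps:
P(q, k) = 4 + 13*q (P(q, k) = -3 + (13*q + 7) = -3 + (7 + 13*q) = 4 + 13*q)
E(B) = 109 (E(B) = (4 + 13*(-1)) - 1*(-118) = (4 - 13) + 118 = -9 + 118 = 109)
1/(E(190) - 98986) = 1/(109 - 98986) = 1/(-98877) = -1/98877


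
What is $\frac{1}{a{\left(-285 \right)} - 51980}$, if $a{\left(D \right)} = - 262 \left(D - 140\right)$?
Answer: $\frac{1}{59370} \approx 1.6844 \cdot 10^{-5}$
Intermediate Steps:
$a{\left(D \right)} = 36680 - 262 D$ ($a{\left(D \right)} = - 262 \left(-140 + D\right) = 36680 - 262 D$)
$\frac{1}{a{\left(-285 \right)} - 51980} = \frac{1}{\left(36680 - -74670\right) - 51980} = \frac{1}{\left(36680 + 74670\right) - 51980} = \frac{1}{111350 - 51980} = \frac{1}{59370}$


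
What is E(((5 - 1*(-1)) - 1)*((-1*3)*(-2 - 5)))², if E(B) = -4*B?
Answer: 176400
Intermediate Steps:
E(((5 - 1*(-1)) - 1)*((-1*3)*(-2 - 5)))² = (-4*((5 - 1*(-1)) - 1)*(-1*3)*(-2 - 5))² = (-4*((5 + 1) - 1)*(-3*(-7)))² = (-4*(6 - 1)*21)² = (-20*21)² = (-4*105)² = (-420)² = 176400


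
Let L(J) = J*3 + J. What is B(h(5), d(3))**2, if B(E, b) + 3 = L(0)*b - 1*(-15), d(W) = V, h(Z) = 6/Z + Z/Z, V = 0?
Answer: 144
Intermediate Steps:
L(J) = 4*J (L(J) = 3*J + J = 4*J)
h(Z) = 1 + 6/Z (h(Z) = 6/Z + 1 = 1 + 6/Z)
d(W) = 0
B(E, b) = 12 (B(E, b) = -3 + ((4*0)*b - 1*(-15)) = -3 + (0*b + 15) = -3 + (0 + 15) = -3 + 15 = 12)
B(h(5), d(3))**2 = 12**2 = 144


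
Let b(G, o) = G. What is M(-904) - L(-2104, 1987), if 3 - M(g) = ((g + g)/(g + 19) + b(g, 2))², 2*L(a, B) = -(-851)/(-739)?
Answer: -941739514223747/1157606550 ≈ -8.1352e+5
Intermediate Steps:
L(a, B) = -851/1478 (L(a, B) = (-(-851)/(-739))/2 = (-(-851)*(-1)/739)/2 = (-1*851/739)/2 = (½)*(-851/739) = -851/1478)
M(g) = 3 - (g + 2*g/(19 + g))² (M(g) = 3 - ((g + g)/(g + 19) + g)² = 3 - ((2*g)/(19 + g) + g)² = 3 - (2*g/(19 + g) + g)² = 3 - (g + 2*g/(19 + g))²)
M(-904) - L(-2104, 1987) = (3 - 1*(-904)²*(21 - 904)²/(19 - 904)²) - 1*(-851/1478) = (3 - 1*817216*(-883)²/(-885)²) + 851/1478 = (3 - 1*817216*1/783225*779689) + 851/1478 = (3 - 637174325824/783225) + 851/1478 = -637171976149/783225 + 851/1478 = -941739514223747/1157606550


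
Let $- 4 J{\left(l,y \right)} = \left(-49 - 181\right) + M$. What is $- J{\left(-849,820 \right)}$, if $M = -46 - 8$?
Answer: $-71$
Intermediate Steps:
$M = -54$
$J{\left(l,y \right)} = 71$ ($J{\left(l,y \right)} = - \frac{\left(-49 - 181\right) - 54}{4} = - \frac{-230 - 54}{4} = \left(- \frac{1}{4}\right) \left(-284\right) = 71$)
$- J{\left(-849,820 \right)} = \left(-1\right) 71 = -71$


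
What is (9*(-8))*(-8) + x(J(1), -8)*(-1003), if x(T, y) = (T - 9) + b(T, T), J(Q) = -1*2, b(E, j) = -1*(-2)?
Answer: 9603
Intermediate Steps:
b(E, j) = 2
J(Q) = -2
x(T, y) = -7 + T (x(T, y) = (T - 9) + 2 = (-9 + T) + 2 = -7 + T)
(9*(-8))*(-8) + x(J(1), -8)*(-1003) = (9*(-8))*(-8) + (-7 - 2)*(-1003) = -72*(-8) - 9*(-1003) = 576 + 9027 = 9603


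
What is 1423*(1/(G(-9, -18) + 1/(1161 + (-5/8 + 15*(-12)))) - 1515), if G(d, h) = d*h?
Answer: -2739149444441/1270574 ≈ -2.1558e+6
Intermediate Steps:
1423*(1/(G(-9, -18) + 1/(1161 + (-5/8 + 15*(-12)))) - 1515) = 1423*(1/(-9*(-18) + 1/(1161 + (-5/8 + 15*(-12)))) - 1515) = 1423*(1/(162 + 1/(1161 + (-5*1/8 - 180))) - 1515) = 1423*(1/(162 + 1/(1161 + (-5/8 - 180))) - 1515) = 1423*(1/(162 + 1/(1161 - 1445/8)) - 1515) = 1423*(1/(162 + 1/(7843/8)) - 1515) = 1423*(1/(162 + 8/7843) - 1515) = 1423*(1/(1270574/7843) - 1515) = 1423*(7843/1270574 - 1515) = 1423*(-1924911767/1270574) = -2739149444441/1270574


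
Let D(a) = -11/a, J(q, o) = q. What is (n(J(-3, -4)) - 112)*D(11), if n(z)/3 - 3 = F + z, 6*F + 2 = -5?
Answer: 231/2 ≈ 115.50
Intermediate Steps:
F = -7/6 (F = -1/3 + (1/6)*(-5) = -1/3 - 5/6 = -7/6 ≈ -1.1667)
n(z) = 11/2 + 3*z (n(z) = 9 + 3*(-7/6 + z) = 9 + (-7/2 + 3*z) = 11/2 + 3*z)
(n(J(-3, -4)) - 112)*D(11) = ((11/2 + 3*(-3)) - 112)*(-11/11) = ((11/2 - 9) - 112)*(-11*1/11) = (-7/2 - 112)*(-1) = -231/2*(-1) = 231/2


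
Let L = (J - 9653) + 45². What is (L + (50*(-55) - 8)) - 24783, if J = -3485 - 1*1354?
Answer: -40008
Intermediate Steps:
J = -4839 (J = -3485 - 1354 = -4839)
L = -12467 (L = (-4839 - 9653) + 45² = -14492 + 2025 = -12467)
(L + (50*(-55) - 8)) - 24783 = (-12467 + (50*(-55) - 8)) - 24783 = (-12467 + (-2750 - 8)) - 24783 = (-12467 - 2758) - 24783 = -15225 - 24783 = -40008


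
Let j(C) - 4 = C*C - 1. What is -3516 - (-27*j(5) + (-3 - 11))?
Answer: -2746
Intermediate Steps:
j(C) = 3 + C² (j(C) = 4 + (C*C - 1) = 4 + (C² - 1) = 4 + (-1 + C²) = 3 + C²)
-3516 - (-27*j(5) + (-3 - 11)) = -3516 - (-27*(3 + 5²) + (-3 - 11)) = -3516 - (-27*(3 + 25) - 14) = -3516 - (-27*28 - 14) = -3516 - (-756 - 14) = -3516 - 1*(-770) = -3516 + 770 = -2746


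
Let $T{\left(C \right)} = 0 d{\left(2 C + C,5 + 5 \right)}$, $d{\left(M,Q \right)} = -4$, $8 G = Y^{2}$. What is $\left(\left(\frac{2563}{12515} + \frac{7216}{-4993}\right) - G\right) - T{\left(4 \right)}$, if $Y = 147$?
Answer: $- \frac{1350910208003}{499899160} \approx -2702.4$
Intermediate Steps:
$G = \frac{21609}{8}$ ($G = \frac{147^{2}}{8} = \frac{1}{8} \cdot 21609 = \frac{21609}{8} \approx 2701.1$)
$T{\left(C \right)} = 0$ ($T{\left(C \right)} = 0 \left(-4\right) = 0$)
$\left(\left(\frac{2563}{12515} + \frac{7216}{-4993}\right) - G\right) - T{\left(4 \right)} = \left(\left(\frac{2563}{12515} + \frac{7216}{-4993}\right) - \frac{21609}{8}\right) - 0 = \left(\left(2563 \cdot \frac{1}{12515} + 7216 \left(- \frac{1}{4993}\right)\right) - \frac{21609}{8}\right) + 0 = \left(\left(\frac{2563}{12515} - \frac{7216}{4993}\right) - \frac{21609}{8}\right) + 0 = \left(- \frac{77511181}{62487395} - \frac{21609}{8}\right) + 0 = - \frac{1350910208003}{499899160} + 0 = - \frac{1350910208003}{499899160}$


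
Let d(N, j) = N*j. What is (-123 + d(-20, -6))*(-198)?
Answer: 594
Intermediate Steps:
(-123 + d(-20, -6))*(-198) = (-123 - 20*(-6))*(-198) = (-123 + 120)*(-198) = -3*(-198) = 594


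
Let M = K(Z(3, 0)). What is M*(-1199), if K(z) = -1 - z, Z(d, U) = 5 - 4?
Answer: 2398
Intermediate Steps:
Z(d, U) = 1
M = -2 (M = -1 - 1*1 = -1 - 1 = -2)
M*(-1199) = -2*(-1199) = 2398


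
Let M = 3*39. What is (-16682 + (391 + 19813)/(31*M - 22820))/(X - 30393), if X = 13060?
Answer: 320197830/332672269 ≈ 0.96250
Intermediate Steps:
M = 117
(-16682 + (391 + 19813)/(31*M - 22820))/(X - 30393) = (-16682 + (391 + 19813)/(31*117 - 22820))/(13060 - 30393) = (-16682 + 20204/(3627 - 22820))/(-17333) = (-16682 + 20204/(-19193))*(-1/17333) = (-16682 + 20204*(-1/19193))*(-1/17333) = (-16682 - 20204/19193)*(-1/17333) = -320197830/19193*(-1/17333) = 320197830/332672269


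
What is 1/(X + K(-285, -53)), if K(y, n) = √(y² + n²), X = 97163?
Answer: 97163/9440564535 - √84034/9440564535 ≈ 1.0261e-5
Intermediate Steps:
K(y, n) = √(n² + y²)
1/(X + K(-285, -53)) = 1/(97163 + √((-53)² + (-285)²)) = 1/(97163 + √(2809 + 81225)) = 1/(97163 + √84034)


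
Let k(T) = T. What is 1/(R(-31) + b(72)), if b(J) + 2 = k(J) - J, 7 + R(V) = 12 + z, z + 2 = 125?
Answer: 1/126 ≈ 0.0079365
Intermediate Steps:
z = 123 (z = -2 + 125 = 123)
R(V) = 128 (R(V) = -7 + (12 + 123) = -7 + 135 = 128)
b(J) = -2 (b(J) = -2 + (J - J) = -2 + 0 = -2)
1/(R(-31) + b(72)) = 1/(128 - 2) = 1/126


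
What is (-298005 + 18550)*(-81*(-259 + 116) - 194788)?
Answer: 51197553275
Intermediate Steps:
(-298005 + 18550)*(-81*(-259 + 116) - 194788) = -279455*(-81*(-143) - 194788) = -279455*(11583 - 194788) = -279455*(-183205) = 51197553275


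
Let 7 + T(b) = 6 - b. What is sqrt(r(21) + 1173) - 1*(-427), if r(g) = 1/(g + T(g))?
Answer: 427 + 2*sqrt(293) ≈ 461.23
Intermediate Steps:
T(b) = -1 - b (T(b) = -7 + (6 - b) = -1 - b)
r(g) = -1 (r(g) = 1/(g + (-1 - g)) = 1/(-1) = -1)
sqrt(r(21) + 1173) - 1*(-427) = sqrt(-1 + 1173) - 1*(-427) = sqrt(1172) + 427 = 2*sqrt(293) + 427 = 427 + 2*sqrt(293)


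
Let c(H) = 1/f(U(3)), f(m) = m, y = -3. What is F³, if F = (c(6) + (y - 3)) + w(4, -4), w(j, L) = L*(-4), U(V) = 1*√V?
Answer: (30 + √3)³/27 ≈ 1183.4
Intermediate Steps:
U(V) = √V
w(j, L) = -4*L
c(H) = √3/3 (c(H) = 1/(√3) = √3/3)
F = 10 + √3/3 (F = (√3/3 + (-3 - 3)) - 4*(-4) = (√3/3 - 6) + 16 = (-6 + √3/3) + 16 = 10 + √3/3 ≈ 10.577)
F³ = (10 + √3/3)³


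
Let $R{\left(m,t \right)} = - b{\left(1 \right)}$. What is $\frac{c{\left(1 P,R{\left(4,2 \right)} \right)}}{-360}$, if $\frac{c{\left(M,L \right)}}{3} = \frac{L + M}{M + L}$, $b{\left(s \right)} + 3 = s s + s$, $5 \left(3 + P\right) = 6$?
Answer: $- \frac{1}{120} \approx -0.0083333$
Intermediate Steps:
$P = - \frac{9}{5}$ ($P = -3 + \frac{1}{5} \cdot 6 = -3 + \frac{6}{5} = - \frac{9}{5} \approx -1.8$)
$b{\left(s \right)} = -3 + s + s^{2}$ ($b{\left(s \right)} = -3 + \left(s s + s\right) = -3 + \left(s^{2} + s\right) = -3 + \left(s + s^{2}\right) = -3 + s + s^{2}$)
$R{\left(m,t \right)} = 1$ ($R{\left(m,t \right)} = - (-3 + 1 + 1^{2}) = - (-3 + 1 + 1) = \left(-1\right) \left(-1\right) = 1$)
$c{\left(M,L \right)} = 3$ ($c{\left(M,L \right)} = 3 \frac{L + M}{M + L} = 3 \frac{L + M}{L + M} = 3 \cdot 1 = 3$)
$\frac{c{\left(1 P,R{\left(4,2 \right)} \right)}}{-360} = \frac{3}{-360} = 3 \left(- \frac{1}{360}\right) = - \frac{1}{120}$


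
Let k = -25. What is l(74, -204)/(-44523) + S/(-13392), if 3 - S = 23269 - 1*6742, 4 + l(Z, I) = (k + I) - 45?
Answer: 6846491/5520852 ≈ 1.2401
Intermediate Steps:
l(Z, I) = -74 + I (l(Z, I) = -4 + ((-25 + I) - 45) = -4 + (-70 + I) = -74 + I)
S = -16524 (S = 3 - (23269 - 1*6742) = 3 - (23269 - 6742) = 3 - 1*16527 = 3 - 16527 = -16524)
l(74, -204)/(-44523) + S/(-13392) = (-74 - 204)/(-44523) - 16524/(-13392) = -278*(-1/44523) - 16524*(-1/13392) = 278/44523 + 153/124 = 6846491/5520852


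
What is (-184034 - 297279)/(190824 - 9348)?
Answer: -481313/181476 ≈ -2.6522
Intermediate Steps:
(-184034 - 297279)/(190824 - 9348) = -481313/181476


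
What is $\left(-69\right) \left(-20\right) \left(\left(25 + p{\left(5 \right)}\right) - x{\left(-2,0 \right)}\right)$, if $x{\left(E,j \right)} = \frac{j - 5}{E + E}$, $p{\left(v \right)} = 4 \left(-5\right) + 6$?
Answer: $13455$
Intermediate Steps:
$p{\left(v \right)} = -14$ ($p{\left(v \right)} = -20 + 6 = -14$)
$x{\left(E,j \right)} = \frac{-5 + j}{2 E}$
$\left(-69\right) \left(-20\right) \left(\left(25 + p{\left(5 \right)}\right) - x{\left(-2,0 \right)}\right) = \left(-69\right) \left(-20\right) \left(\left(25 - 14\right) - \frac{-5 + 0}{2 \left(-2\right)}\right) = 1380 \left(11 - \frac{1}{2} \left(- \frac{1}{2}\right) \left(-5\right)\right) = 1380 \left(11 - \frac{5}{4}\right) = 1380 \cdot \frac{39}{4} = 13455$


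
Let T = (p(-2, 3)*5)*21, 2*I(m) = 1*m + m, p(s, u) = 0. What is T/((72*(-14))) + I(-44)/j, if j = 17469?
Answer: -44/17469 ≈ -0.0025187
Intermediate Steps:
I(m) = m (I(m) = (1*m + m)/2 = (m + m)/2 = (2*m)/2 = m)
T = 0 (T = (0*5)*21 = 0*21 = 0)
T/((72*(-14))) + I(-44)/j = 0/((72*(-14))) - 44/17469 = 0/(-1008) - 44*1/17469 = 0*(-1/1008) - 44/17469 = 0 - 44/17469 = -44/17469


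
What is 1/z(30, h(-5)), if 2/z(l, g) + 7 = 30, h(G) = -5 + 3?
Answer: 23/2 ≈ 11.500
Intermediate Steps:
h(G) = -2
z(l, g) = 2/23 (z(l, g) = 2/(-7 + 30) = 2/23)
1/z(30, h(-5)) = 1/(2/23) = 23/2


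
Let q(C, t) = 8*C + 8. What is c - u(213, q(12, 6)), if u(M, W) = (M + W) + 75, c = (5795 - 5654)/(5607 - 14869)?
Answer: -3630845/9262 ≈ -392.02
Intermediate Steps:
c = -141/9262 (c = 141/(-9262) = 141*(-1/9262) = -141/9262 ≈ -0.015223)
q(C, t) = 8 + 8*C
u(M, W) = 75 + M + W
c - u(213, q(12, 6)) = -141/9262 - (75 + 213 + (8 + 8*12)) = -141/9262 - (75 + 213 + (8 + 96)) = -141/9262 - (75 + 213 + 104) = -141/9262 - 1*392 = -141/9262 - 392 = -3630845/9262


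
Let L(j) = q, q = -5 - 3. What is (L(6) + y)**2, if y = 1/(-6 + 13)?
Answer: 3025/49 ≈ 61.735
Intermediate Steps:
q = -8
L(j) = -8
y = 1/7 ≈ 0.14286
(L(6) + y)**2 = (-8 + 1/7)**2 = (-55/7)**2 = 3025/49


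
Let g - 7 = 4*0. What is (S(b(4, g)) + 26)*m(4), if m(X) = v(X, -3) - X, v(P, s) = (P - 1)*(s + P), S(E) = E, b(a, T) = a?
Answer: -30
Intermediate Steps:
g = 7 (g = 7 + 4*0 = 7 + 0 = 7)
v(P, s) = (-1 + P)*(P + s)
m(X) = 3 + X**2 - 5*X (m(X) = (X**2 - X - 1*(-3) + X*(-3)) - X = (X**2 - X + 3 - 3*X) - X = (3 + X**2 - 4*X) - X = 3 + X**2 - 5*X)
(S(b(4, g)) + 26)*m(4) = (4 + 26)*(3 + 4**2 - 5*4) = 30*(3 + 16 - 20) = 30*(-1) = -30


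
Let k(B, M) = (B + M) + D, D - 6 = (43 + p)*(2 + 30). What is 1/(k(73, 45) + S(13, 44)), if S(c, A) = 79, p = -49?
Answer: 1/11 ≈ 0.090909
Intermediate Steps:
D = -186 (D = 6 + (43 - 49)*(2 + 30) = 6 - 6*32 = 6 - 192 = -186)
k(B, M) = -186 + B + M (k(B, M) = (B + M) - 186 = -186 + B + M)
1/(k(73, 45) + S(13, 44)) = 1/((-186 + 73 + 45) + 79) = 1/(-68 + 79) = 1/11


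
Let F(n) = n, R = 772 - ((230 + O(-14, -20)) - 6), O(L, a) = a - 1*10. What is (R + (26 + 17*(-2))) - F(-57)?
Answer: 627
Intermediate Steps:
O(L, a) = -10 + a (O(L, a) = a - 10 = -10 + a)
R = 578 (R = 772 - ((230 + (-10 - 20)) - 6) = 772 - ((230 - 30) - 6) = 772 - (200 - 6) = 772 - 1*194 = 772 - 194 = 578)
(R + (26 + 17*(-2))) - F(-57) = (578 + (26 + 17*(-2))) - 1*(-57) = (578 + (26 - 34)) + 57 = (578 - 8) + 57 = 570 + 57 = 627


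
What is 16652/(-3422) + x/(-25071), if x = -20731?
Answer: -173270405/42896481 ≈ -4.0393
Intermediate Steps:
16652/(-3422) + x/(-25071) = 16652/(-3422) - 20731/(-25071) = 16652*(-1/3422) - 20731*(-1/25071) = -8326/1711 + 20731/25071 = -173270405/42896481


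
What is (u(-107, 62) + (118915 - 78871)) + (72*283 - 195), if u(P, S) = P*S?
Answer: 53591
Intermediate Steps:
(u(-107, 62) + (118915 - 78871)) + (72*283 - 195) = (-107*62 + (118915 - 78871)) + (72*283 - 195) = (-6634 + 40044) + (20376 - 195) = 33410 + 20181 = 53591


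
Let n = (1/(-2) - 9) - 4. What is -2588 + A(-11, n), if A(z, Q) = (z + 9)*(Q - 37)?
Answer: -2487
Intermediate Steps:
n = -27/2 (n = (-½ - 9) - 4 = -19/2 - 4 = -27/2 ≈ -13.500)
A(z, Q) = (-37 + Q)*(9 + z) (A(z, Q) = (9 + z)*(-37 + Q) = (-37 + Q)*(9 + z))
-2588 + A(-11, n) = -2588 + (-333 - 37*(-11) + 9*(-27/2) - 27/2*(-11)) = -2588 + (-333 + 407 - 243/2 + 297/2) = -2588 + 101 = -2487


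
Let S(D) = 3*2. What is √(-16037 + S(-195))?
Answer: I*√16031 ≈ 126.61*I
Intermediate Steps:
S(D) = 6
√(-16037 + S(-195)) = √(-16037 + 6) = √(-16031) = I*√16031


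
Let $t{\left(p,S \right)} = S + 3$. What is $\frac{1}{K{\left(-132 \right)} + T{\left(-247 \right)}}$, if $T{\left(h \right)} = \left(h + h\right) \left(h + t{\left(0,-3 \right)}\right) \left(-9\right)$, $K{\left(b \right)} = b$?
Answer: $- \frac{1}{1098294} \approx -9.105 \cdot 10^{-7}$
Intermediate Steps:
$t{\left(p,S \right)} = 3 + S$
$T{\left(h \right)} = - 18 h^{2}$ ($T{\left(h \right)} = \left(h + h\right) \left(h + \left(3 - 3\right)\right) \left(-9\right) = 2 h \left(h + 0\right) \left(-9\right) = 2 h h \left(-9\right) = 2 h^{2} \left(-9\right) = - 18 h^{2}$)
$\frac{1}{K{\left(-132 \right)} + T{\left(-247 \right)}} = \frac{1}{-132 - 18 \left(-247\right)^{2}} = \frac{1}{-132 - 1098162} = \frac{1}{-1098294} = - \frac{1}{1098294}$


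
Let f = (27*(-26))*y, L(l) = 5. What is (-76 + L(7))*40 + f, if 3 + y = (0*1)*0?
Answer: -734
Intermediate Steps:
y = -3 (y = -3 + (0*1)*0 = -3 + 0*0 = -3 + 0 = -3)
f = 2106 (f = (27*(-26))*(-3) = -702*(-3) = 2106)
(-76 + L(7))*40 + f = (-76 + 5)*40 + 2106 = -71*40 + 2106 = -2840 + 2106 = -734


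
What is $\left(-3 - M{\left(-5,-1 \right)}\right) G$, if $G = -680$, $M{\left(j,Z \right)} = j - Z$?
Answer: $-680$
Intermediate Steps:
$\left(-3 - M{\left(-5,-1 \right)}\right) G = \left(-3 - \left(-5 - -1\right)\right) \left(-680\right) = \left(-3 - \left(-5 + 1\right)\right) \left(-680\right) = \left(-3 - -4\right) \left(-680\right) = \left(-3 + 4\right) \left(-680\right) = 1 \left(-680\right) = -680$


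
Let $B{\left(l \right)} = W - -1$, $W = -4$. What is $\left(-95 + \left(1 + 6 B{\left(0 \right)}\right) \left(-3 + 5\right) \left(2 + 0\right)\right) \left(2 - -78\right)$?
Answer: $-13040$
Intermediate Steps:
$B{\left(l \right)} = -3$ ($B{\left(l \right)} = -4 - -1 = -4 + 1 = -3$)
$\left(-95 + \left(1 + 6 B{\left(0 \right)}\right) \left(-3 + 5\right) \left(2 + 0\right)\right) \left(2 - -78\right) = \left(-95 + \left(1 + 6 \left(-3\right)\right) \left(-3 + 5\right) \left(2 + 0\right)\right) \left(2 - -78\right) = \left(-95 + \left(1 - 18\right) 2 \cdot 2\right) \left(2 + 78\right) = \left(-95 - 68\right) 80 = \left(-163\right) 80 = -13040$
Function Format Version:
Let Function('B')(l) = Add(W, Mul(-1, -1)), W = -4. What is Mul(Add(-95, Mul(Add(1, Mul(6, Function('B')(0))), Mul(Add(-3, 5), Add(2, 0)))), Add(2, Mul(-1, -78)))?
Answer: -13040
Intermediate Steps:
Function('B')(l) = -3 (Function('B')(l) = Add(-4, Mul(-1, -1)) = Add(-4, 1) = -3)
Mul(Add(-95, Mul(Add(1, Mul(6, Function('B')(0))), Mul(Add(-3, 5), Add(2, 0)))), Add(2, Mul(-1, -78))) = Mul(Add(-95, Mul(Add(1, Mul(6, -3)), Mul(Add(-3, 5), Add(2, 0)))), Add(2, Mul(-1, -78))) = Mul(Add(-95, Mul(Add(1, -18), Mul(2, 2))), Add(2, 78)) = Mul(Add(-95, Mul(-17, 4)), 80) = Mul(Add(-95, -68), 80) = Mul(-163, 80) = -13040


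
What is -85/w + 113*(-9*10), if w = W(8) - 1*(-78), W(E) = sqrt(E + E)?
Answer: -834025/82 ≈ -10171.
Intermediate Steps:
W(E) = sqrt(2)*sqrt(E) (W(E) = sqrt(2*E) = sqrt(2)*sqrt(E))
w = 82 (w = sqrt(2)*sqrt(8) - 1*(-78) = sqrt(2)*(2*sqrt(2)) + 78 = 4 + 78 = 82)
-85/w + 113*(-9*10) = -85/82 + 113*(-9*10) = -85*1/82 + 113*(-90) = -85/82 - 10170 = -834025/82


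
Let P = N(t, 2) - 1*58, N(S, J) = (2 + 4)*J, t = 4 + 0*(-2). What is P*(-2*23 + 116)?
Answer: -3220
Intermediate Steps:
t = 4 (t = 4 + 0 = 4)
N(S, J) = 6*J
P = -46 (P = 6*2 - 1*58 = 12 - 58 = -46)
P*(-2*23 + 116) = -46*(-2*23 + 116) = -46*(-46 + 116) = -46*70 = -3220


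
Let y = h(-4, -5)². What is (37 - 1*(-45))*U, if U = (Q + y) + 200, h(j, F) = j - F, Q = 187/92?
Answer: 765839/46 ≈ 16649.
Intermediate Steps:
Q = 187/92 (Q = 187*(1/92) = 187/92 ≈ 2.0326)
y = 1 (y = (-4 - 1*(-5))² = (-4 + 5)² = 1² = 1)
U = 18679/92 (U = (187/92 + 1) + 200 = 279/92 + 200 = 18679/92 ≈ 203.03)
(37 - 1*(-45))*U = (37 - 1*(-45))*(18679/92) = (37 + 45)*(18679/92) = 82*(18679/92) = 765839/46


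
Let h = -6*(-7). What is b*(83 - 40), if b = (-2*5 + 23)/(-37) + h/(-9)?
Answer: -23951/111 ≈ -215.77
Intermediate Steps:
h = 42
b = -557/111 (b = (-2*5 + 23)/(-37) + 42/(-9) = (-10 + 23)*(-1/37) + 42*(-⅑) = 13*(-1/37) - 14/3 = -13/37 - 14/3 = -557/111 ≈ -5.0180)
b*(83 - 40) = -557*(83 - 40)/111 = -557/111*43 = -23951/111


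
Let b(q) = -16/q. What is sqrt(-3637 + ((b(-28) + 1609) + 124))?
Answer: 2*I*sqrt(23317)/7 ≈ 43.628*I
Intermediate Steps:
sqrt(-3637 + ((b(-28) + 1609) + 124)) = sqrt(-3637 + ((-16/(-28) + 1609) + 124)) = sqrt(-3637 + ((-16*(-1/28) + 1609) + 124)) = sqrt(-3637 + ((4/7 + 1609) + 124)) = sqrt(-3637 + (11267/7 + 124)) = sqrt(-3637 + 12135/7) = sqrt(-13324/7) = 2*I*sqrt(23317)/7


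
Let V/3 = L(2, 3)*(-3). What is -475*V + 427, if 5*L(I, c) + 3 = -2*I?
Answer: -5558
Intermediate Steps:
L(I, c) = -⅗ - 2*I/5 (L(I, c) = -⅗ + (-2*I)/5 = -⅗ - 2*I/5)
V = 63/5 (V = 3*((-⅗ - ⅖*2)*(-3)) = 3*((-⅗ - ⅘)*(-3)) = 3*(-7/5*(-3)) = 3*(21/5) = 63/5 ≈ 12.600)
-475*V + 427 = -475*63/5 + 427 = -5985 + 427 = -5558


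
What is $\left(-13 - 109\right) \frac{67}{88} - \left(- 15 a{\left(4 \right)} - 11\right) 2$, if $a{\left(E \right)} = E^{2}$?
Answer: $\frac{18001}{44} \approx 409.11$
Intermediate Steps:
$\left(-13 - 109\right) \frac{67}{88} - \left(- 15 a{\left(4 \right)} - 11\right) 2 = \left(-13 - 109\right) \frac{67}{88} - \left(- 15 \cdot 4^{2} - 11\right) 2 = - 122 \cdot 67 \cdot \frac{1}{88} - \left(\left(-15\right) 16 - 11\right) 2 = \left(-122\right) \frac{67}{88} - \left(-240 - 11\right) 2 = - \frac{4087}{44} - \left(-251\right) 2 = - \frac{4087}{44} - -502 = - \frac{4087}{44} + 502 = \frac{18001}{44}$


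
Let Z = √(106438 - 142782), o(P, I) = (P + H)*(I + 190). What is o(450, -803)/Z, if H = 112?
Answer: 172253*I*√9086/9086 ≈ 1807.1*I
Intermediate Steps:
o(P, I) = (112 + P)*(190 + I) (o(P, I) = (P + 112)*(I + 190) = (112 + P)*(190 + I))
Z = 2*I*√9086 (Z = √(-36344) = 2*I*√9086 ≈ 190.64*I)
o(450, -803)/Z = (21280 + 112*(-803) + 190*450 - 803*450)/((2*I*√9086)) = (21280 - 89936 + 85500 - 361350)*(-I*√9086/18172) = -(-172253)*I*√9086/9086 = 172253*I*√9086/9086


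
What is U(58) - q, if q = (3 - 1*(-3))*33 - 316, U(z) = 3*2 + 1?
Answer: 125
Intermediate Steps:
U(z) = 7 (U(z) = 6 + 1 = 7)
q = -118 (q = (3 + 3)*33 - 316 = 6*33 - 316 = 198 - 316 = -118)
U(58) - q = 7 - 1*(-118) = 7 + 118 = 125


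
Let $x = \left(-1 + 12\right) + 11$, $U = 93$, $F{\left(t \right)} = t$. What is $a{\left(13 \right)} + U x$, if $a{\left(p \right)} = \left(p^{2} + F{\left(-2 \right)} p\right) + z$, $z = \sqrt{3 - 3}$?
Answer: $2189$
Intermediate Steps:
$z = 0$ ($z = \sqrt{0} = 0$)
$a{\left(p \right)} = p^{2} - 2 p$ ($a{\left(p \right)} = \left(p^{2} - 2 p\right) + 0 = p^{2} - 2 p$)
$x = 22$ ($x = 11 + 11 = 22$)
$a{\left(13 \right)} + U x = 13 \left(-2 + 13\right) + 93 \cdot 22 = 13 \cdot 11 + 2046 = 143 + 2046 = 2189$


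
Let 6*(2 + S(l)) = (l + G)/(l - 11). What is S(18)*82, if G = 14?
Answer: -2132/21 ≈ -101.52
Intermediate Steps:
S(l) = -2 + (14 + l)/(6*(-11 + l)) (S(l) = -2 + ((l + 14)/(l - 11))/6 = -2 + ((14 + l)/(-11 + l))/6 = -2 + (14 + l)/(6*(-11 + l)))
S(18)*82 = ((146 - 11*18)/(6*(-11 + 18)))*82 = ((1/6)*(146 - 198)/7)*82 = ((1/6)*(1/7)*(-52))*82 = -26/21*82 = -2132/21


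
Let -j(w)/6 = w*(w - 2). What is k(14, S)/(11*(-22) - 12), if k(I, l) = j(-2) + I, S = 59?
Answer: 17/127 ≈ 0.13386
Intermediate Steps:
j(w) = -6*w*(-2 + w) (j(w) = -6*w*(w - 2) = -6*w*(-2 + w))
k(I, l) = -48 + I (k(I, l) = 6*(-2)*(2 - 1*(-2)) + I = 6*(-2)*(2 + 2) + I = 6*(-2)*4 + I = -48 + I)
k(14, S)/(11*(-22) - 12) = (-48 + 14)/(11*(-22) - 12) = -34/(-242 - 12) = -34/(-254) = -34*(-1/254) = 17/127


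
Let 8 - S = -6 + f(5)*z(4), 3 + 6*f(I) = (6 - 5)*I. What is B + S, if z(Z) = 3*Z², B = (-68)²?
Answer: 4622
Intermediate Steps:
B = 4624
f(I) = -½ + I/6 (f(I) = -½ + ((6 - 5)*I)/6 = -½ + (1*I)/6 = -½ + I/6)
S = -2 (S = 8 - (-6 + (-½ + (⅙)*5)*(3*4²)) = 8 - (-6 + (-½ + ⅚)*(3*16)) = 8 - (-6 + (⅓)*48) = 8 - (-6 + 16) = 8 - 1*10 = 8 - 10 = -2)
B + S = 4624 - 2 = 4622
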